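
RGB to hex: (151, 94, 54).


R = 151 → 97 (hex)
G = 94 → 5E (hex)
B = 54 → 36 (hex)
Hex = #975E36


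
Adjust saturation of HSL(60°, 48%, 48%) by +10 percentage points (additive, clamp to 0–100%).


Original S = 48%
Adjustment = +10 percentage points
New S = 48 + (10) = 58
Clamp to [0, 100] → 58
= HSL(60°, 58%, 48%)


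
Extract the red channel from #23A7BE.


Color: #23A7BE
R = 23 = 35
G = A7 = 167
B = BE = 190
Red = 35


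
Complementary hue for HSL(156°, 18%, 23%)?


Complement = opposite side of color wheel = hue + 180°
H' = (156 + 180) mod 360 = 336°
S and L unchanged.
= HSL(336°, 18%, 23%)


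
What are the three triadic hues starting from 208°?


Triadic: equally spaced at 120° intervals
H1 = 208°
H2 = (208 + 120) mod 360 = 328°
H3 = (208 + 240) mod 360 = 88°
Triadic = 208°, 328°, 88°


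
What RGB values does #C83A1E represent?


C8 → 200 (R)
3A → 58 (G)
1E → 30 (B)
= RGB(200, 58, 30)


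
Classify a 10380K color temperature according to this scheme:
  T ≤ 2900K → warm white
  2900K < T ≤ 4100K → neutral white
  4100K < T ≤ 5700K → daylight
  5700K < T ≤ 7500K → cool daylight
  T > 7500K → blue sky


Temperature: 10380K
10380K > 7500K → blue sky
Classification: blue sky


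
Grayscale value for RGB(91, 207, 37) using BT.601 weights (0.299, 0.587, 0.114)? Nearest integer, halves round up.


Gray = 0.299×R + 0.587×G + 0.114×B
Gray = 0.299×91 + 0.587×207 + 0.114×37
Gray = 27.209 + 121.509 + 4.218
Gray = 152.936 → round half up → 153
Gray = 153


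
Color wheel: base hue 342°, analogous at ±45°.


Base hue: 342°
Left analog: (342 - 45) mod 360 = 297°
Right analog: (342 + 45) mod 360 = 27°
Analogous hues = 297° and 27°


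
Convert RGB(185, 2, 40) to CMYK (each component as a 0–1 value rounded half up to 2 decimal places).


R'=185/255≈0.7255, G'=2/255≈0.0078, B'=40/255≈0.1569
K = 1 - max(R',G',B') = 1 - 185/255 = 70/255 = 0.27450… → 0.27
(1-R'-K)/(1-K) simplifies to (max-R)/max with max = 185:
C = (185-185)/185 = 0/185 = 0 → 0.00
M = (185-2)/185 = 183/185 = 0.98918… → 0.99
Y = (185-40)/185 = 145/185 = 0.78378… → 0.78
= CMYK(0.00, 0.99, 0.78, 0.27)


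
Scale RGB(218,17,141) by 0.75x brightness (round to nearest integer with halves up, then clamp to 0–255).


Multiply each channel by 0.75, round half up, clamp to [0, 255]
R: 218×0.75 = 163.5 → round → 164
G: 17×0.75 = 12.75 → round → 13
B: 141×0.75 = 105.75 → round → 106
= RGB(164, 13, 106)


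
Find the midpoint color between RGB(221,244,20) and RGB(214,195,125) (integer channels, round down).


Midpoint: each channel = ⌊(C₁+C₂)/2⌋
R: ⌊(221+214)/2⌋ = 217
G: ⌊(244+195)/2⌋ = 219
B: ⌊(20+125)/2⌋ = 72
= RGB(217, 219, 72)


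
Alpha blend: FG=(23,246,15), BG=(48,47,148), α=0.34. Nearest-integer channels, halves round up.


C = α×F + (1-α)×B, with 1-α = 0.66
R: 0.34×23 + 0.66×48 = 7.82 + 31.68 = 39.50 → 40
G: 0.34×246 + 0.66×47 = 83.64 + 31.02 = 114.66 → 115
B: 0.34×15 + 0.66×148 = 5.10 + 97.68 = 102.78 → 103
= RGB(40, 115, 103)


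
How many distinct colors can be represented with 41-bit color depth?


Colors = 2^bits = 2^41
= 2,199,023,255,552 colors


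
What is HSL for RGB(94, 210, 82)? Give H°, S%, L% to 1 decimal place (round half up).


Normalize: R'=94/255≈0.3686, G'=210/255≈0.8235, B'=82/255≈0.3216
Max=210/255, Min=82/255, Δ=Max-Min=128/255
L = (Max+Min)/2 = (210+82)/510 = 292/510 = 0.57254… → L = 57.3%
L > 0.5 → S = Δ/(2-Max-Min) = 128/(510-210-82) = 128/218 = 0.58715… → S = 58.7%
(the 1/255 factors cancel in S and H, so raw channel differences can be used)
Max is G' → H = 60 × ((B-R)/Δ + 2) = 60 × ((82-94)/128 + 2)
  -12/128 + 2 = -0.0937… + 2 = 1.9062…
  H = 60 × 1.9062… = 114.375° → H = 114.4°
= HSL(114.4°, 58.7%, 57.3%)


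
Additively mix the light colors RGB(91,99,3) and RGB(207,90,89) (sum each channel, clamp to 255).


Additive: each channel = min(255, C₁+C₂)
R: 91+207 = 298 → 255
G: 99+90 = 189 → 189
B: 3+89 = 92 → 92
= RGB(255, 189, 92)


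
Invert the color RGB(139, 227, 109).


Invert: (255-R, 255-G, 255-B)
R: 255-139 = 116
G: 255-227 = 28
B: 255-109 = 146
= RGB(116, 28, 146)


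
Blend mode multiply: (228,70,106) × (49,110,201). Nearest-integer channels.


Multiply: C = A×B/255, rounded to nearest integer
R: 228×49/255 = 11172/255 ≈ 43.812 → 44
G: 70×110/255 = 7700/255 ≈ 30.196 → 30
B: 106×201/255 = 21306/255 ≈ 83.553 → 84
= RGB(44, 30, 84)


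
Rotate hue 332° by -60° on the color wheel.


New hue = (H + rotation) mod 360
New hue = (332 -60) mod 360
= 272 mod 360
= 272°


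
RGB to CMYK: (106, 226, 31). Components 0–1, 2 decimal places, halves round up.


R'=106/255≈0.4157, G'=226/255≈0.8863, B'=31/255≈0.1216
K = 1 - max(R',G',B') = 1 - 226/255 = 29/255 = 0.11372… → 0.11
(1-R'-K)/(1-K) simplifies to (max-R)/max with max = 226:
C = (226-106)/226 = 120/226 = 0.53097… → 0.53
M = (226-226)/226 = 0/226 = 0 → 0.00
Y = (226-31)/226 = 195/226 = 0.86283… → 0.86
= CMYK(0.53, 0.00, 0.86, 0.11)


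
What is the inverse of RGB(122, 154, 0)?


Invert: (255-R, 255-G, 255-B)
R: 255-122 = 133
G: 255-154 = 101
B: 255-0 = 255
= RGB(133, 101, 255)


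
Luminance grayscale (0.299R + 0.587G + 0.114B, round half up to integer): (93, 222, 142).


Gray = 0.299×R + 0.587×G + 0.114×B
Gray = 0.299×93 + 0.587×222 + 0.114×142
Gray = 27.807 + 130.314 + 16.188
Gray = 174.309 → round half up → 174
Gray = 174


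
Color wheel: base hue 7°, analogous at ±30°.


Base hue: 7°
Left analog: (7 - 30) mod 360 = 337°
Right analog: (7 + 30) mod 360 = 37°
Analogous hues = 337° and 37°


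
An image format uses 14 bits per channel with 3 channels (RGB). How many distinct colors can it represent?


Total bits = 14 bits/channel × 3 channels = 42 bits
Distinct colors = 2^42
= 4,398,046,511,104 colors


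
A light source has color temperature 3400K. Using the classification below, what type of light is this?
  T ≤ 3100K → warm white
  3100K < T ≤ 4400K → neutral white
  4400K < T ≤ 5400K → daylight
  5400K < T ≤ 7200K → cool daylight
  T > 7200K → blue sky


Temperature: 3400K
3100K < 3400K ≤ 4400K → neutral white
Classification: neutral white


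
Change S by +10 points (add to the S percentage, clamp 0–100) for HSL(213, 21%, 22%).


Original S = 21%
Adjustment = +10 percentage points
New S = 21 + (10) = 31
Clamp to [0, 100] → 31
= HSL(213°, 31%, 22%)


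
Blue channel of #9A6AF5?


Color: #9A6AF5
R = 9A = 154
G = 6A = 106
B = F5 = 245
Blue = 245


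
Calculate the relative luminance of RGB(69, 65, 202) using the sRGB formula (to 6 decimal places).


Linearize each channel (sRGB transfer function): c = v/255; c_lin = c/12.92 if c ≤ 0.04045, else ((c+0.055)/1.055)^2.4
  R: 69/255 ≈ 0.270588 > 0.04045 → ((0.270588+0.055)/1.055)^2.4 ≈ 0.059511
  G: 65/255 ≈ 0.254902 > 0.04045 → ((0.254902+0.055)/1.055)^2.4 ≈ 0.052861
  B: 202/255 ≈ 0.792157 > 0.04045 → ((0.792157+0.055)/1.055)^2.4 ≈ 0.590619
R_lin = 0.059511, G_lin = 0.052861, B_lin = 0.590619
L = 0.2126×R + 0.7152×G + 0.0722×B
L = 0.2126×0.059511 + 0.7152×0.052861 + 0.0722×0.590619
L ≈ 0.093101


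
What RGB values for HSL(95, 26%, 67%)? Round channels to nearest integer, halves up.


H=95°, S=0.26, L=0.67
C = (1-|2L-1|)×S = (1-|0.34|)×0.26 = 0.1716
H' = H/60 = 95/60 ≈ 1.5833; X = C×(1-|H' mod 2 - 1|) = 0.0715
m = L - C/2 = 0.67 - 0.0858 = 0.5842
Sector ⌊H'⌋ = 1 → (R',G',B') = (0.0715, 0.1716, 0.0)
RGB = ((R'+m)×255, (G'+m)×255, (B'+m)×255) = (167.2035, 192.729, 148.971)
Round half up → RGB(167, 193, 149)


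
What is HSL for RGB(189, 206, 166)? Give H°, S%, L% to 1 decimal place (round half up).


Normalize: R'=189/255≈0.7412, G'=206/255≈0.8078, B'=166/255≈0.6510
Max=206/255, Min=166/255, Δ=Max-Min=40/255
L = (Max+Min)/2 = (206+166)/510 = 372/510 = 0.72941… → L = 72.9%
L > 0.5 → S = Δ/(2-Max-Min) = 40/(510-206-166) = 40/138 = 0.28985… → S = 29.0%
(the 1/255 factors cancel in S and H, so raw channel differences can be used)
Max is G' → H = 60 × ((B-R)/Δ + 2) = 60 × ((166-189)/40 + 2)
  -23/40 + 2 = -0.575 + 2 = 1.425
  H = 60 × 1.425 = 85.5° → H = 85.5°
= HSL(85.5°, 29.0%, 72.9%)


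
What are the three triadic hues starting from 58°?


Triadic: equally spaced at 120° intervals
H1 = 58°
H2 = (58 + 120) mod 360 = 178°
H3 = (58 + 240) mod 360 = 298°
Triadic = 58°, 178°, 298°


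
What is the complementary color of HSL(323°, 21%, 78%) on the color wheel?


Complement = opposite side of color wheel = hue + 180°
H' = (323 + 180) mod 360 = 143°
S and L unchanged.
= HSL(143°, 21%, 78%)


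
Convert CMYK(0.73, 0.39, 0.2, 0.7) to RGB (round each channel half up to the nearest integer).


R = 255 × (1-C) × (1-K) = 255 × 0.27 × 0.30 = 20.655 → 21
G = 255 × (1-M) × (1-K) = 255 × 0.61 × 0.30 = 46.665 → 47
B = 255 × (1-Y) × (1-K) = 255 × 0.80 × 0.30 = 61.2 → 61
= RGB(21, 47, 61)


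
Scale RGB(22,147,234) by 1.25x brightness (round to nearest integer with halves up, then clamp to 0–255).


Multiply each channel by 1.25, round half up, clamp to [0, 255]
R: 22×1.25 = 27.5 → round → 28
G: 147×1.25 = 183.75 → round → 184
B: 234×1.25 = 292.5 → round → 293 → clamp → 255
= RGB(28, 184, 255)


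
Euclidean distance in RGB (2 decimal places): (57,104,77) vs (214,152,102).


d = √[(R₁-R₂)² + (G₁-G₂)² + (B₁-B₂)²]
d = √[(57-214)² + (104-152)² + (77-102)²]
d = √[24649 + 2304 + 625]
d = √27578
d ≈ 166.07


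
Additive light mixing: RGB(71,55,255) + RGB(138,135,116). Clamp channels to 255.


Additive: each channel = min(255, C₁+C₂)
R: 71+138 = 209 → 209
G: 55+135 = 190 → 190
B: 255+116 = 371 → 255
= RGB(209, 190, 255)


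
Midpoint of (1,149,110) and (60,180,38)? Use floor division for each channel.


Midpoint: each channel = ⌊(C₁+C₂)/2⌋
R: ⌊(1+60)/2⌋ = 30
G: ⌊(149+180)/2⌋ = 164
B: ⌊(110+38)/2⌋ = 74
= RGB(30, 164, 74)


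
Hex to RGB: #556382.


55 → 85 (R)
63 → 99 (G)
82 → 130 (B)
= RGB(85, 99, 130)


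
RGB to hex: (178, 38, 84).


R = 178 → B2 (hex)
G = 38 → 26 (hex)
B = 84 → 54 (hex)
Hex = #B22654


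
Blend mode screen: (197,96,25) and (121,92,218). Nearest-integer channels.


Screen: C = 255 - (255-A)×(255-B)/255, rounded to nearest integer
R: 255 - (255-197)×(255-121)/255 = 255 - 7772/255 ≈ 255 - 30.478 = 224.522 → 225
G: 255 - (255-96)×(255-92)/255 = 255 - 25917/255 ≈ 255 - 101.635 = 153.365 → 153
B: 255 - (255-25)×(255-218)/255 = 255 - 8510/255 ≈ 255 - 33.373 = 221.627 → 222
= RGB(225, 153, 222)


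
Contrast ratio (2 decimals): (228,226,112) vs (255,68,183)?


Linearize each sRGB channel c=v/255: c/12.92 if c ≤ 0.04045 else ((c+0.055)/1.055)^2.4
L = 0.2126×R_lin + 0.7152×G_lin + 0.0722×B_lin
Color 1 (228,226,112):
  R=228: 228/255≈0.8941 > 0.04045 → ((0.8941+0.055)/1.055)^2.4 ≈ 0.77582
  G=226: 226/255≈0.8863 > 0.04045 → ((0.8863+0.055)/1.055)^2.4 ≈ 0.76052
  B=112: 112/255≈0.4392 > 0.04045 → ((0.4392+0.055)/1.055)^2.4 ≈ 0.16203
  L1 = 0.2126×0.77582 + 0.7152×0.76052 + 0.0722×0.16203 ≈ 0.72057
Color 2 (255,68,183):
  R=255: 255/255≈1.0000 > 0.04045 → ((1.0000+0.055)/1.055)^2.4 ≈ 1.00000
  G=68: 68/255≈0.2667 > 0.04045 → ((0.2667+0.055)/1.055)^2.4 ≈ 0.05781
  B=183: 183/255≈0.7176 > 0.04045 → ((0.7176+0.055)/1.055)^2.4 ≈ 0.47353
  L2 = 0.2126×1.00000 + 0.7152×0.05781 + 0.0722×0.47353 ≈ 0.28813
Lighter = 0.72057, Darker = 0.28813
Ratio = (L_lighter + 0.05) / (L_darker + 0.05)
Ratio = (0.72057 + 0.05) / (0.28813 + 0.05) = 0.77057 / 0.33813 ≈ 2.2789
Ratio ≈ 2.28:1


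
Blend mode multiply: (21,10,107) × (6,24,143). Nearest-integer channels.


Multiply: C = A×B/255, rounded to nearest integer
R: 21×6/255 = 126/255 ≈ 0.494 → 0
G: 10×24/255 = 240/255 ≈ 0.941 → 1
B: 107×143/255 = 15301/255 ≈ 60.004 → 60
= RGB(0, 1, 60)


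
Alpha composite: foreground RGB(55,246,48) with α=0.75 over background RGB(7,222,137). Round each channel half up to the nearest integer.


C = α×F + (1-α)×B, with 1-α = 0.25
R: 0.75×55 + 0.25×7 = 41.25 + 1.75 = 43.00 → 43
G: 0.75×246 + 0.25×222 = 184.50 + 55.50 = 240.00 → 240
B: 0.75×48 + 0.25×137 = 36.00 + 34.25 = 70.25 → 70
= RGB(43, 240, 70)


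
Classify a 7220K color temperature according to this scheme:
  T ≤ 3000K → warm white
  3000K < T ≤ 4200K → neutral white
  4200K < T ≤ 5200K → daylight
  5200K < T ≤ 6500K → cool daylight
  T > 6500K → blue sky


Temperature: 7220K
7220K > 6500K → blue sky
Classification: blue sky


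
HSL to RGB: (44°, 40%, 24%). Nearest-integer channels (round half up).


H=44°, S=0.40, L=0.24
C = (1-|2L-1|)×S = (1-|-0.52|)×0.40 = 0.192
H' = H/60 = 44/60 ≈ 0.7333; X = C×(1-|H' mod 2 - 1|) = 0.1408
m = L - C/2 = 0.24 - 0.096 = 0.144
Sector ⌊H'⌋ = 0 → (R',G',B') = (0.192, 0.1408, 0.0)
RGB = ((R'+m)×255, (G'+m)×255, (B'+m)×255) = (85.68, 72.624, 36.72)
Round half up → RGB(86, 73, 37)


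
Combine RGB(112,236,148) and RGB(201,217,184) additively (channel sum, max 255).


Additive: each channel = min(255, C₁+C₂)
R: 112+201 = 313 → 255
G: 236+217 = 453 → 255
B: 148+184 = 332 → 255
= RGB(255, 255, 255)


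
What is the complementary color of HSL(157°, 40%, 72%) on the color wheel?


Complement = opposite side of color wheel = hue + 180°
H' = (157 + 180) mod 360 = 337°
S and L unchanged.
= HSL(337°, 40%, 72%)


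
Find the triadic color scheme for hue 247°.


Triadic: equally spaced at 120° intervals
H1 = 247°
H2 = (247 + 120) mod 360 = 7°
H3 = (247 + 240) mod 360 = 127°
Triadic = 247°, 7°, 127°


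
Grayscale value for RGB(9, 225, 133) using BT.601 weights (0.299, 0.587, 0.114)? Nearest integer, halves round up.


Gray = 0.299×R + 0.587×G + 0.114×B
Gray = 0.299×9 + 0.587×225 + 0.114×133
Gray = 2.691 + 132.075 + 15.162
Gray = 149.928 → round half up → 150
Gray = 150


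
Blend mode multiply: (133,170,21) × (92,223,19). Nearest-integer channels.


Multiply: C = A×B/255, rounded to nearest integer
R: 133×92/255 = 12236/255 ≈ 47.984 → 48
G: 170×223/255 = 37910/255 ≈ 148.667 → 149
B: 21×19/255 = 399/255 ≈ 1.565 → 2
= RGB(48, 149, 2)


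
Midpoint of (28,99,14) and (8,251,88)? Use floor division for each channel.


Midpoint: each channel = ⌊(C₁+C₂)/2⌋
R: ⌊(28+8)/2⌋ = 18
G: ⌊(99+251)/2⌋ = 175
B: ⌊(14+88)/2⌋ = 51
= RGB(18, 175, 51)


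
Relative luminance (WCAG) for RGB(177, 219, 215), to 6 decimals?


Linearize each channel (sRGB transfer function): c = v/255; c_lin = c/12.92 if c ≤ 0.04045, else ((c+0.055)/1.055)^2.4
  R: 177/255 ≈ 0.694118 > 0.04045 → ((0.694118+0.055)/1.055)^2.4 ≈ 0.439657
  G: 219/255 ≈ 0.858824 > 0.04045 → ((0.858824+0.055)/1.055)^2.4 ≈ 0.708376
  B: 215/255 ≈ 0.843137 > 0.04045 → ((0.843137+0.055)/1.055)^2.4 ≈ 0.679542
R_lin = 0.439657, G_lin = 0.708376, B_lin = 0.679542
L = 0.2126×R + 0.7152×G + 0.0722×B
L = 0.2126×0.439657 + 0.7152×0.708376 + 0.0722×0.679542
L ≈ 0.649164


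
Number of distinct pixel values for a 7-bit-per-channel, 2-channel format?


Total bits = 7 bits/channel × 2 channels = 14 bits
Distinct pixel values = 2^14
= 16,384 pixel values


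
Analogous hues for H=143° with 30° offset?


Base hue: 143°
Left analog: (143 - 30) mod 360 = 113°
Right analog: (143 + 30) mod 360 = 173°
Analogous hues = 113° and 173°


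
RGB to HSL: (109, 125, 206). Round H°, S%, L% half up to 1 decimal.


Normalize: R'=109/255≈0.4275, G'=125/255≈0.4902, B'=206/255≈0.8078
Max=206/255, Min=109/255, Δ=Max-Min=97/255
L = (Max+Min)/2 = (206+109)/510 = 315/510 = 0.61764… → L = 61.8%
L > 0.5 → S = Δ/(2-Max-Min) = 97/(510-206-109) = 97/195 = 0.49743… → S = 49.7%
(the 1/255 factors cancel in S and H, so raw channel differences can be used)
Max is B' → H = 60 × ((R-G)/Δ + 4) = 60 × ((109-125)/97 + 4)
  -16/97 + 4 = -0.1649… + 4 = 3.8350…
  H = 60 × 3.8350… = 230.103…° → H = 230.1°
= HSL(230.1°, 49.7%, 61.8%)


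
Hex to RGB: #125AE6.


12 → 18 (R)
5A → 90 (G)
E6 → 230 (B)
= RGB(18, 90, 230)


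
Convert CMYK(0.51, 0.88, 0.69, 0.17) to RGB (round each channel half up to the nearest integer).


R = 255 × (1-C) × (1-K) = 255 × 0.49 × 0.83 = 103.7085 → 104
G = 255 × (1-M) × (1-K) = 255 × 0.12 × 0.83 = 25.398 → 25
B = 255 × (1-Y) × (1-K) = 255 × 0.31 × 0.83 = 65.6115 → 66
= RGB(104, 25, 66)


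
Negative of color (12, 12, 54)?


Invert: (255-R, 255-G, 255-B)
R: 255-12 = 243
G: 255-12 = 243
B: 255-54 = 201
= RGB(243, 243, 201)


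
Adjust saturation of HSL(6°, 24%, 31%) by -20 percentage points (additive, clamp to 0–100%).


Original S = 24%
Adjustment = -20 percentage points
New S = 24 + (-20) = 4
Clamp to [0, 100] → 4
= HSL(6°, 4%, 31%)


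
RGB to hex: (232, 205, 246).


R = 232 → E8 (hex)
G = 205 → CD (hex)
B = 246 → F6 (hex)
Hex = #E8CDF6


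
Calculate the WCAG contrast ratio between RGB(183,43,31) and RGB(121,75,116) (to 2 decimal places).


Linearize each sRGB channel c=v/255: c/12.92 if c ≤ 0.04045 else ((c+0.055)/1.055)^2.4
L = 0.2126×R_lin + 0.7152×G_lin + 0.0722×B_lin
Color 1 (183,43,31):
  R=183: 183/255≈0.7176 > 0.04045 → ((0.7176+0.055)/1.055)^2.4 ≈ 0.47353
  G=43: 43/255≈0.1686 > 0.04045 → ((0.1686+0.055)/1.055)^2.4 ≈ 0.02416
  B=31: 31/255≈0.1216 > 0.04045 → ((0.1216+0.055)/1.055)^2.4 ≈ 0.01370
  L1 = 0.2126×0.47353 + 0.7152×0.02416 + 0.0722×0.01370 ≈ 0.11894
Color 2 (121,75,116):
  R=121: 121/255≈0.4745 > 0.04045 → ((0.4745+0.055)/1.055)^2.4 ≈ 0.19120
  G=75: 75/255≈0.2941 > 0.04045 → ((0.2941+0.055)/1.055)^2.4 ≈ 0.07036
  B=116: 116/255≈0.4549 > 0.04045 → ((0.4549+0.055)/1.055)^2.4 ≈ 0.17465
  L2 = 0.2126×0.19120 + 0.7152×0.07036 + 0.0722×0.17465 ≈ 0.10358
Lighter = 0.11894, Darker = 0.10358
Ratio = (L_lighter + 0.05) / (L_darker + 0.05)
Ratio = (0.11894 + 0.05) / (0.10358 + 0.05) = 0.16894 / 0.15358 ≈ 1.1000
Ratio ≈ 1.10:1


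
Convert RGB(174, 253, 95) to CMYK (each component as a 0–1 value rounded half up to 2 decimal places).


R'=174/255≈0.6824, G'=253/255≈0.9922, B'=95/255≈0.3725
K = 1 - max(R',G',B') = 1 - 253/255 = 2/255 = 0.00784… → 0.01
(1-R'-K)/(1-K) simplifies to (max-R)/max with max = 253:
C = (253-174)/253 = 79/253 = 0.31225… → 0.31
M = (253-253)/253 = 0/253 = 0 → 0.00
Y = (253-95)/253 = 158/253 = 0.62450… → 0.62
= CMYK(0.31, 0.00, 0.62, 0.01)


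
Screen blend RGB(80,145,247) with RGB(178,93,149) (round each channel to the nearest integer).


Screen: C = 255 - (255-A)×(255-B)/255, rounded to nearest integer
R: 255 - (255-80)×(255-178)/255 = 255 - 13475/255 ≈ 255 - 52.843 = 202.157 → 202
G: 255 - (255-145)×(255-93)/255 = 255 - 17820/255 ≈ 255 - 69.882 = 185.118 → 185
B: 255 - (255-247)×(255-149)/255 = 255 - 848/255 ≈ 255 - 3.325 = 251.675 → 252
= RGB(202, 185, 252)


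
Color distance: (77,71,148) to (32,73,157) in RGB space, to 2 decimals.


d = √[(R₁-R₂)² + (G₁-G₂)² + (B₁-B₂)²]
d = √[(77-32)² + (71-73)² + (148-157)²]
d = √[2025 + 4 + 81]
d = √2110
d ≈ 45.93


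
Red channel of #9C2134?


Color: #9C2134
R = 9C = 156
G = 21 = 33
B = 34 = 52
Red = 156


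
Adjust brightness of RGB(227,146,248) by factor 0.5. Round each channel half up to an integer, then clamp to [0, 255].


Multiply each channel by 0.5, round half up, clamp to [0, 255]
R: 227×0.5 = 113.5 → round → 114
G: 146×0.5 = 73
B: 248×0.5 = 124
= RGB(114, 73, 124)


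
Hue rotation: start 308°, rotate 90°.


New hue = (H + rotation) mod 360
New hue = (308 + 90) mod 360
= 398 mod 360
= 38°


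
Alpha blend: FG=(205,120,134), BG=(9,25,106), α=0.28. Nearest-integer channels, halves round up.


C = α×F + (1-α)×B, with 1-α = 0.72
R: 0.28×205 + 0.72×9 = 57.40 + 6.48 = 63.88 → 64
G: 0.28×120 + 0.72×25 = 33.60 + 18.00 = 51.60 → 52
B: 0.28×134 + 0.72×106 = 37.52 + 76.32 = 113.84 → 114
= RGB(64, 52, 114)


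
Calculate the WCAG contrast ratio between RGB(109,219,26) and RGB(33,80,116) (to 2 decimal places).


Linearize each sRGB channel c=v/255: c/12.92 if c ≤ 0.04045 else ((c+0.055)/1.055)^2.4
L = 0.2126×R_lin + 0.7152×G_lin + 0.0722×B_lin
Color 1 (109,219,26):
  R=109: 109/255≈0.4275 > 0.04045 → ((0.4275+0.055)/1.055)^2.4 ≈ 0.15293
  G=219: 219/255≈0.8588 > 0.04045 → ((0.8588+0.055)/1.055)^2.4 ≈ 0.70838
  B=26: 26/255≈0.1020 > 0.04045 → ((0.1020+0.055)/1.055)^2.4 ≈ 0.01033
  L1 = 0.2126×0.15293 + 0.7152×0.70838 + 0.0722×0.01033 ≈ 0.53989
Color 2 (33,80,116):
  R=33: 33/255≈0.1294 > 0.04045 → ((0.1294+0.055)/1.055)^2.4 ≈ 0.01521
  G=80: 80/255≈0.3137 > 0.04045 → ((0.3137+0.055)/1.055)^2.4 ≈ 0.08022
  B=116: 116/255≈0.4549 > 0.04045 → ((0.4549+0.055)/1.055)^2.4 ≈ 0.17465
  L2 = 0.2126×0.01521 + 0.7152×0.08022 + 0.0722×0.17465 ≈ 0.07322
Lighter = 0.53989, Darker = 0.07322
Ratio = (L_lighter + 0.05) / (L_darker + 0.05)
Ratio = (0.53989 + 0.05) / (0.07322 + 0.05) = 0.58989 / 0.12322 ≈ 4.7874
Ratio ≈ 4.79:1


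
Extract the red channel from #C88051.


Color: #C88051
R = C8 = 200
G = 80 = 128
B = 51 = 81
Red = 200


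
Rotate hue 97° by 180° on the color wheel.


New hue = (H + rotation) mod 360
New hue = (97 + 180) mod 360
= 277 mod 360
= 277°


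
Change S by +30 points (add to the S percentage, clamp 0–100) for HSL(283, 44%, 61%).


Original S = 44%
Adjustment = +30 percentage points
New S = 44 + (30) = 74
Clamp to [0, 100] → 74
= HSL(283°, 74%, 61%)


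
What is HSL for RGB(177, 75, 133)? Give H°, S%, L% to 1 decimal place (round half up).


Normalize: R'=177/255≈0.6941, G'=75/255≈0.2941, B'=133/255≈0.5216
Max=177/255, Min=75/255, Δ=Max-Min=102/255
L = (Max+Min)/2 = (177+75)/510 = 252/510 = 0.49411… → L = 49.4%
L ≤ 0.5 → S = Δ/(Max+Min) = 102/(177+75) = 102/252 = 0.40476… → S = 40.5%
(the 1/255 factors cancel in S and H, so raw channel differences can be used)
Max is R' → H = 60 × (((G-B)/Δ) mod 6) = 60 × (((75-133)/102) mod 6)
  (-58)/102 = -0.5686…; negative, so add 6 → 5.4313…
  H = 60 × 5.4313… = 325.882…° → H = 325.9°
= HSL(325.9°, 40.5%, 49.4%)


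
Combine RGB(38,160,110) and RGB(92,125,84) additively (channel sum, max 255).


Additive: each channel = min(255, C₁+C₂)
R: 38+92 = 130 → 130
G: 160+125 = 285 → 255
B: 110+84 = 194 → 194
= RGB(130, 255, 194)


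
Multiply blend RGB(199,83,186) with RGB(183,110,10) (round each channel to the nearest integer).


Multiply: C = A×B/255, rounded to nearest integer
R: 199×183/255 = 36417/255 ≈ 142.812 → 143
G: 83×110/255 = 9130/255 ≈ 35.804 → 36
B: 186×10/255 = 1860/255 ≈ 7.294 → 7
= RGB(143, 36, 7)


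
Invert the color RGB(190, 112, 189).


Invert: (255-R, 255-G, 255-B)
R: 255-190 = 65
G: 255-112 = 143
B: 255-189 = 66
= RGB(65, 143, 66)


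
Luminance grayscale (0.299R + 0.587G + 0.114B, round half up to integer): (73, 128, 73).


Gray = 0.299×R + 0.587×G + 0.114×B
Gray = 0.299×73 + 0.587×128 + 0.114×73
Gray = 21.827 + 75.136 + 8.322
Gray = 105.285 → round half up → 105
Gray = 105


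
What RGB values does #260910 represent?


26 → 38 (R)
09 → 9 (G)
10 → 16 (B)
= RGB(38, 9, 16)


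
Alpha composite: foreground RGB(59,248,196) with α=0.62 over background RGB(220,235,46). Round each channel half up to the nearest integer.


C = α×F + (1-α)×B, with 1-α = 0.38
R: 0.62×59 + 0.38×220 = 36.58 + 83.60 = 120.18 → 120
G: 0.62×248 + 0.38×235 = 153.76 + 89.30 = 243.06 → 243
B: 0.62×196 + 0.38×46 = 121.52 + 17.48 = 139.00 → 139
= RGB(120, 243, 139)


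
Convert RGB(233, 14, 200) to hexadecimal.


R = 233 → E9 (hex)
G = 14 → 0E (hex)
B = 200 → C8 (hex)
Hex = #E90EC8


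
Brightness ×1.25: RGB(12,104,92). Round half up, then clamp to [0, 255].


Multiply each channel by 1.25, round half up, clamp to [0, 255]
R: 12×1.25 = 15
G: 104×1.25 = 130
B: 92×1.25 = 115
= RGB(15, 130, 115)


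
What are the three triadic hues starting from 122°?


Triadic: equally spaced at 120° intervals
H1 = 122°
H2 = (122 + 120) mod 360 = 242°
H3 = (122 + 240) mod 360 = 2°
Triadic = 122°, 242°, 2°


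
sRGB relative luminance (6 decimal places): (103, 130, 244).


Linearize each channel (sRGB transfer function): c = v/255; c_lin = c/12.92 if c ≤ 0.04045, else ((c+0.055)/1.055)^2.4
  R: 103/255 ≈ 0.403922 > 0.04045 → ((0.403922+0.055)/1.055)^2.4 ≈ 0.135633
  G: 130/255 ≈ 0.509804 > 0.04045 → ((0.509804+0.055)/1.055)^2.4 ≈ 0.223228
  B: 244/255 ≈ 0.956863 > 0.04045 → ((0.956863+0.055)/1.055)^2.4 ≈ 0.904661
R_lin = 0.135633, G_lin = 0.223228, B_lin = 0.904661
L = 0.2126×R + 0.7152×G + 0.0722×B
L = 0.2126×0.135633 + 0.7152×0.223228 + 0.0722×0.904661
L ≈ 0.253805


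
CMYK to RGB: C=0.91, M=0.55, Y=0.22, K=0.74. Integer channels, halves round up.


R = 255 × (1-C) × (1-K) = 255 × 0.09 × 0.26 = 5.967 → 6
G = 255 × (1-M) × (1-K) = 255 × 0.45 × 0.26 = 29.835 → 30
B = 255 × (1-Y) × (1-K) = 255 × 0.78 × 0.26 = 51.714 → 52
= RGB(6, 30, 52)


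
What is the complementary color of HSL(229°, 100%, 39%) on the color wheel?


Complement = opposite side of color wheel = hue + 180°
H' = (229 + 180) mod 360 = 49°
S and L unchanged.
= HSL(49°, 100%, 39%)


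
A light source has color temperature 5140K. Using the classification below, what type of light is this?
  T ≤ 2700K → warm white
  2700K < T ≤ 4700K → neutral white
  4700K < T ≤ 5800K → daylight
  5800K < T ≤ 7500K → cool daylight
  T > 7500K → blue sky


Temperature: 5140K
4700K < 5140K ≤ 5800K → daylight
Classification: daylight


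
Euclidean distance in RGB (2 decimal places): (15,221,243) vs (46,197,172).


d = √[(R₁-R₂)² + (G₁-G₂)² + (B₁-B₂)²]
d = √[(15-46)² + (221-197)² + (243-172)²]
d = √[961 + 576 + 5041]
d = √6578
d ≈ 81.10


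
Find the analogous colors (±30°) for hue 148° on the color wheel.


Base hue: 148°
Left analog: (148 - 30) mod 360 = 118°
Right analog: (148 + 30) mod 360 = 178°
Analogous hues = 118° and 178°


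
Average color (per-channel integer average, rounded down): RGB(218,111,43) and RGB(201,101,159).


Midpoint: each channel = ⌊(C₁+C₂)/2⌋
R: ⌊(218+201)/2⌋ = 209
G: ⌊(111+101)/2⌋ = 106
B: ⌊(43+159)/2⌋ = 101
= RGB(209, 106, 101)


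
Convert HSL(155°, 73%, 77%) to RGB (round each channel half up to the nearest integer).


H=155°, S=0.73, L=0.77
C = (1-|2L-1|)×S = (1-|0.54|)×0.73 = 0.3358
H' = H/60 = 155/60 ≈ 2.5833; X = C×(1-|H' mod 2 - 1|) ≈ 0.1959
m = L - C/2 = 0.77 - 0.1679 = 0.6021
Sector ⌊H'⌋ = 2 → (R',G',B') = (0.0, 0.3358, ≈0.1959)
RGB = ((R'+m)×255, (G'+m)×255, (B'+m)×255) = (153.5355, 239.1645, 203.48575)
Round half up → RGB(154, 239, 203)


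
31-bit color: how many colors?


Colors = 2^bits = 2^31
= 2,147,483,648 colors


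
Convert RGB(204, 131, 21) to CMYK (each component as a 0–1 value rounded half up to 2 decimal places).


R'=204/255≈0.8000, G'=131/255≈0.5137, B'=21/255≈0.0824
K = 1 - max(R',G',B') = 1 - 204/255 = 51/255 = 0.2 → 0.20
(1-R'-K)/(1-K) simplifies to (max-R)/max with max = 204:
C = (204-204)/204 = 0/204 = 0 → 0.00
M = (204-131)/204 = 73/204 = 0.35784… → 0.36
Y = (204-21)/204 = 183/204 = 0.89705… → 0.90
= CMYK(0.00, 0.36, 0.90, 0.20)


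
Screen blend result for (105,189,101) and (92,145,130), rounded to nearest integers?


Screen: C = 255 - (255-A)×(255-B)/255, rounded to nearest integer
R: 255 - (255-105)×(255-92)/255 = 255 - 24450/255 ≈ 255 - 95.882 = 159.118 → 159
G: 255 - (255-189)×(255-145)/255 = 255 - 7260/255 ≈ 255 - 28.471 = 226.529 → 227
B: 255 - (255-101)×(255-130)/255 = 255 - 19250/255 ≈ 255 - 75.490 = 179.510 → 180
= RGB(159, 227, 180)


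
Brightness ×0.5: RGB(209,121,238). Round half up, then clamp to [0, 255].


Multiply each channel by 0.5, round half up, clamp to [0, 255]
R: 209×0.5 = 104.5 → round → 105
G: 121×0.5 = 60.5 → round → 61
B: 238×0.5 = 119
= RGB(105, 61, 119)


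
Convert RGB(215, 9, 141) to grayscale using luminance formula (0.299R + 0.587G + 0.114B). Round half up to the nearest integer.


Gray = 0.299×R + 0.587×G + 0.114×B
Gray = 0.299×215 + 0.587×9 + 0.114×141
Gray = 64.285 + 5.283 + 16.074
Gray = 85.642 → round half up → 86
Gray = 86


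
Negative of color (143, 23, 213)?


Invert: (255-R, 255-G, 255-B)
R: 255-143 = 112
G: 255-23 = 232
B: 255-213 = 42
= RGB(112, 232, 42)


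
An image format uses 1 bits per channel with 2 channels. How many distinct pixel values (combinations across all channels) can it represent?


Total bits = 1 bits/channel × 2 channels = 2 bits
Distinct pixel values = 2^2
= 4 pixel values


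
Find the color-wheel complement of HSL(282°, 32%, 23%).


Complement = opposite side of color wheel = hue + 180°
H' = (282 + 180) mod 360 = 102°
S and L unchanged.
= HSL(102°, 32%, 23%)


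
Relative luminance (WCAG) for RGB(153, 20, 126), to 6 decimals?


Linearize each channel (sRGB transfer function): c = v/255; c_lin = c/12.92 if c ≤ 0.04045, else ((c+0.055)/1.055)^2.4
  R: 153/255 ≈ 0.600000 > 0.04045 → ((0.600000+0.055)/1.055)^2.4 ≈ 0.318547
  G: 20/255 ≈ 0.078431 > 0.04045 → ((0.078431+0.055)/1.055)^2.4 ≈ 0.006995
  B: 126/255 ≈ 0.494118 > 0.04045 → ((0.494118+0.055)/1.055)^2.4 ≈ 0.208637
R_lin = 0.318547, G_lin = 0.006995, B_lin = 0.208637
L = 0.2126×R + 0.7152×G + 0.0722×B
L = 0.2126×0.318547 + 0.7152×0.006995 + 0.0722×0.208637
L ≈ 0.087790


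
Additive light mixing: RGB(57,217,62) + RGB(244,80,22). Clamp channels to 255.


Additive: each channel = min(255, C₁+C₂)
R: 57+244 = 301 → 255
G: 217+80 = 297 → 255
B: 62+22 = 84 → 84
= RGB(255, 255, 84)


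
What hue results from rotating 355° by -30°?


New hue = (H + rotation) mod 360
New hue = (355 -30) mod 360
= 325 mod 360
= 325°


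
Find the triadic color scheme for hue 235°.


Triadic: equally spaced at 120° intervals
H1 = 235°
H2 = (235 + 120) mod 360 = 355°
H3 = (235 + 240) mod 360 = 115°
Triadic = 235°, 355°, 115°


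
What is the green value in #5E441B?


Color: #5E441B
R = 5E = 94
G = 44 = 68
B = 1B = 27
Green = 68


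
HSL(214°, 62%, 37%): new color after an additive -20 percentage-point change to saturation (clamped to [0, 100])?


Original S = 62%
Adjustment = -20 percentage points
New S = 62 + (-20) = 42
Clamp to [0, 100] → 42
= HSL(214°, 42%, 37%)


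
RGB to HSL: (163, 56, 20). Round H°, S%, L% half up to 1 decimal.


Normalize: R'=163/255≈0.6392, G'=56/255≈0.2196, B'=20/255≈0.0784
Max=163/255, Min=20/255, Δ=Max-Min=143/255
L = (Max+Min)/2 = (163+20)/510 = 183/510 = 0.35882… → L = 35.9%
L ≤ 0.5 → S = Δ/(Max+Min) = 143/(163+20) = 143/183 = 0.78142… → S = 78.1%
(the 1/255 factors cancel in S and H, so raw channel differences can be used)
Max is R' → H = 60 × (((G-B)/Δ) mod 6) = 60 × (((56-20)/143) mod 6)
  36/143 = 0.2517…
  H = 60 × 0.2517… = 15.104…° → H = 15.1°
= HSL(15.1°, 78.1%, 35.9%)


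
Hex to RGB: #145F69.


14 → 20 (R)
5F → 95 (G)
69 → 105 (B)
= RGB(20, 95, 105)


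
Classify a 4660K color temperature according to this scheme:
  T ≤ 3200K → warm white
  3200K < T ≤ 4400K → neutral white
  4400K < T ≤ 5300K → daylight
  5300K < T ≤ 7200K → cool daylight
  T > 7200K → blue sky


Temperature: 4660K
4400K < 4660K ≤ 5300K → daylight
Classification: daylight


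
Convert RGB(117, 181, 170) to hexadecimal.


R = 117 → 75 (hex)
G = 181 → B5 (hex)
B = 170 → AA (hex)
Hex = #75B5AA


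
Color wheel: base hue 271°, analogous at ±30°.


Base hue: 271°
Left analog: (271 - 30) mod 360 = 241°
Right analog: (271 + 30) mod 360 = 301°
Analogous hues = 241° and 301°


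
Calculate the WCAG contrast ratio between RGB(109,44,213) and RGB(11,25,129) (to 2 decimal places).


Linearize each sRGB channel c=v/255: c/12.92 if c ≤ 0.04045 else ((c+0.055)/1.055)^2.4
L = 0.2126×R_lin + 0.7152×G_lin + 0.0722×B_lin
Color 1 (109,44,213):
  R=109: 109/255≈0.4275 > 0.04045 → ((0.4275+0.055)/1.055)^2.4 ≈ 0.15293
  G=44: 44/255≈0.1725 > 0.04045 → ((0.1725+0.055)/1.055)^2.4 ≈ 0.02519
  B=213: 213/255≈0.8353 > 0.04045 → ((0.8353+0.055)/1.055)^2.4 ≈ 0.66539
  L1 = 0.2126×0.15293 + 0.7152×0.02519 + 0.0722×0.66539 ≈ 0.09857
Color 2 (11,25,129):
  R=11: 11/255≈0.0431 > 0.04045 → ((0.0431+0.055)/1.055)^2.4 ≈ 0.00335
  G=25: 25/255≈0.0980 > 0.04045 → ((0.0980+0.055)/1.055)^2.4 ≈ 0.00972
  B=129: 129/255≈0.5059 > 0.04045 → ((0.5059+0.055)/1.055)^2.4 ≈ 0.21953
  L2 = 0.2126×0.00335 + 0.7152×0.00972 + 0.0722×0.21953 ≈ 0.02351
Lighter = 0.09857, Darker = 0.02351
Ratio = (L_lighter + 0.05) / (L_darker + 0.05)
Ratio = (0.09857 + 0.05) / (0.02351 + 0.05) = 0.14857 / 0.07351 ≈ 2.0209
Ratio ≈ 2.02:1


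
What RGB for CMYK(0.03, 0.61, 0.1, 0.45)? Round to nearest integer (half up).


R = 255 × (1-C) × (1-K) = 255 × 0.97 × 0.55 = 136.0425 → 136
G = 255 × (1-M) × (1-K) = 255 × 0.39 × 0.55 = 54.6975 → 55
B = 255 × (1-Y) × (1-K) = 255 × 0.90 × 0.55 = 126.225 → 126
= RGB(136, 55, 126)


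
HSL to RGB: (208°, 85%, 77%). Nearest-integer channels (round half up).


H=208°, S=0.85, L=0.77
C = (1-|2L-1|)×S = (1-|0.54|)×0.85 = 0.391
H' = H/60 = 208/60 ≈ 3.4667; X = C×(1-|H' mod 2 - 1|) ≈ 0.2085
m = L - C/2 = 0.77 - 0.1955 = 0.5745
Sector ⌊H'⌋ = 3 → (R',G',B') = (0.0, ≈0.2085, 0.391)
RGB = ((R'+m)×255, (G'+m)×255, (B'+m)×255) = (146.4975, 199.6735, 246.2025)
Round half up → RGB(146, 200, 246)


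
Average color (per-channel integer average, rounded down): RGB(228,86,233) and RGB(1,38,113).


Midpoint: each channel = ⌊(C₁+C₂)/2⌋
R: ⌊(228+1)/2⌋ = 114
G: ⌊(86+38)/2⌋ = 62
B: ⌊(233+113)/2⌋ = 173
= RGB(114, 62, 173)


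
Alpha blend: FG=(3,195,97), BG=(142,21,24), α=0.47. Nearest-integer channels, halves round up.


C = α×F + (1-α)×B, with 1-α = 0.53
R: 0.47×3 + 0.53×142 = 1.41 + 75.26 = 76.67 → 77
G: 0.47×195 + 0.53×21 = 91.65 + 11.13 = 102.78 → 103
B: 0.47×97 + 0.53×24 = 45.59 + 12.72 = 58.31 → 58
= RGB(77, 103, 58)


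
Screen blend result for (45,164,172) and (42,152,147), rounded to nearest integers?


Screen: C = 255 - (255-A)×(255-B)/255, rounded to nearest integer
R: 255 - (255-45)×(255-42)/255 = 255 - 44730/255 ≈ 255 - 175.412 = 79.588 → 80
G: 255 - (255-164)×(255-152)/255 = 255 - 9373/255 ≈ 255 - 36.757 = 218.243 → 218
B: 255 - (255-172)×(255-147)/255 = 255 - 8964/255 ≈ 255 - 35.153 = 219.847 → 220
= RGB(80, 218, 220)


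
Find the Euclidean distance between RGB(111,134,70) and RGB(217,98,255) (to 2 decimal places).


d = √[(R₁-R₂)² + (G₁-G₂)² + (B₁-B₂)²]
d = √[(111-217)² + (134-98)² + (70-255)²]
d = √[11236 + 1296 + 34225]
d = √46757
d ≈ 216.23


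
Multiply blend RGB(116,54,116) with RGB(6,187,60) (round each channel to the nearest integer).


Multiply: C = A×B/255, rounded to nearest integer
R: 116×6/255 = 696/255 ≈ 2.729 → 3
G: 54×187/255 = 10098/255 ≈ 39.600 → 40
B: 116×60/255 = 6960/255 ≈ 27.294 → 27
= RGB(3, 40, 27)


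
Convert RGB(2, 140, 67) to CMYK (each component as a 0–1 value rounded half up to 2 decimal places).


R'=2/255≈0.0078, G'=140/255≈0.5490, B'=67/255≈0.2627
K = 1 - max(R',G',B') = 1 - 140/255 = 115/255 = 0.45098… → 0.45
(1-R'-K)/(1-K) simplifies to (max-R)/max with max = 140:
C = (140-2)/140 = 138/140 = 0.98571… → 0.99
M = (140-140)/140 = 0/140 = 0 → 0.00
Y = (140-67)/140 = 73/140 = 0.52142… → 0.52
= CMYK(0.99, 0.00, 0.52, 0.45)


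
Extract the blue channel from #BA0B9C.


Color: #BA0B9C
R = BA = 186
G = 0B = 11
B = 9C = 156
Blue = 156


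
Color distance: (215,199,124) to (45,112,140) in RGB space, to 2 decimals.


d = √[(R₁-R₂)² + (G₁-G₂)² + (B₁-B₂)²]
d = √[(215-45)² + (199-112)² + (124-140)²]
d = √[28900 + 7569 + 256]
d = √36725
d ≈ 191.64


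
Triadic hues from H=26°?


Triadic: equally spaced at 120° intervals
H1 = 26°
H2 = (26 + 120) mod 360 = 146°
H3 = (26 + 240) mod 360 = 266°
Triadic = 26°, 146°, 266°


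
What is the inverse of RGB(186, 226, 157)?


Invert: (255-R, 255-G, 255-B)
R: 255-186 = 69
G: 255-226 = 29
B: 255-157 = 98
= RGB(69, 29, 98)


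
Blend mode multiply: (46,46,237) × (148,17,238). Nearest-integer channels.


Multiply: C = A×B/255, rounded to nearest integer
R: 46×148/255 = 6808/255 ≈ 26.698 → 27
G: 46×17/255 = 782/255 ≈ 3.067 → 3
B: 237×238/255 = 56406/255 ≈ 221.200 → 221
= RGB(27, 3, 221)


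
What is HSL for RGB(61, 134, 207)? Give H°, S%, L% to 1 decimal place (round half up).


Normalize: R'=61/255≈0.2392, G'=134/255≈0.5255, B'=207/255≈0.8118
Max=207/255, Min=61/255, Δ=Max-Min=146/255
L = (Max+Min)/2 = (207+61)/510 = 268/510 = 0.52549… → L = 52.5%
L > 0.5 → S = Δ/(2-Max-Min) = 146/(510-207-61) = 146/242 = 0.60330… → S = 60.3%
(the 1/255 factors cancel in S and H, so raw channel differences can be used)
Max is B' → H = 60 × ((R-G)/Δ + 4) = 60 × ((61-134)/146 + 4)
  -73/146 + 4 = -0.5 + 4 = 3.5
  H = 60 × 3.5 = 210° → H = 210.0°
= HSL(210.0°, 60.3%, 52.5%)


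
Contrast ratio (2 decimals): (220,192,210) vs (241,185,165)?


Linearize each sRGB channel c=v/255: c/12.92 if c ≤ 0.04045 else ((c+0.055)/1.055)^2.4
L = 0.2126×R_lin + 0.7152×G_lin + 0.0722×B_lin
Color 1 (220,192,210):
  R=220: 220/255≈0.8627 > 0.04045 → ((0.8627+0.055)/1.055)^2.4 ≈ 0.71569
  G=192: 192/255≈0.7529 > 0.04045 → ((0.7529+0.055)/1.055)^2.4 ≈ 0.52712
  B=210: 210/255≈0.8235 > 0.04045 → ((0.8235+0.055)/1.055)^2.4 ≈ 0.64448
  L1 = 0.2126×0.71569 + 0.7152×0.52712 + 0.0722×0.64448 ≈ 0.57568
Color 2 (241,185,165):
  R=241: 241/255≈0.9451 > 0.04045 → ((0.9451+0.055)/1.055)^2.4 ≈ 0.87962
  G=185: 185/255≈0.7255 > 0.04045 → ((0.7255+0.055)/1.055)^2.4 ≈ 0.48515
  B=165: 165/255≈0.6471 > 0.04045 → ((0.6471+0.055)/1.055)^2.4 ≈ 0.37626
  L2 = 0.2126×0.87962 + 0.7152×0.48515 + 0.0722×0.37626 ≈ 0.56115
Lighter = 0.57568, Darker = 0.56115
Ratio = (L_lighter + 0.05) / (L_darker + 0.05)
Ratio = (0.57568 + 0.05) / (0.56115 + 0.05) = 0.62568 / 0.61115 ≈ 1.0238
Ratio ≈ 1.02:1


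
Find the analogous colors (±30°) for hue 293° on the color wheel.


Base hue: 293°
Left analog: (293 - 30) mod 360 = 263°
Right analog: (293 + 30) mod 360 = 323°
Analogous hues = 263° and 323°


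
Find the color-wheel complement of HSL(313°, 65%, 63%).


Complement = opposite side of color wheel = hue + 180°
H' = (313 + 180) mod 360 = 133°
S and L unchanged.
= HSL(133°, 65%, 63%)


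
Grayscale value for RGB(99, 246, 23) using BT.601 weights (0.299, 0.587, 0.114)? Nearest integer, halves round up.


Gray = 0.299×R + 0.587×G + 0.114×B
Gray = 0.299×99 + 0.587×246 + 0.114×23
Gray = 29.601 + 144.402 + 2.622
Gray = 176.625 → round half up → 177
Gray = 177


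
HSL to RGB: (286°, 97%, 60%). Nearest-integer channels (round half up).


H=286°, S=0.97, L=0.60
C = (1-|2L-1|)×S = (1-|0.20|)×0.97 = 0.776
H' = H/60 = 286/60 ≈ 4.7667; X = C×(1-|H' mod 2 - 1|) ≈ 0.5949
m = L - C/2 = 0.60 - 0.388 = 0.212
Sector ⌊H'⌋ = 4 → (R',G',B') = (≈0.5949, 0.0, 0.776)
RGB = ((R'+m)×255, (G'+m)×255, (B'+m)×255) = (205.768, 54.06, 251.94)
Round half up → RGB(206, 54, 252)


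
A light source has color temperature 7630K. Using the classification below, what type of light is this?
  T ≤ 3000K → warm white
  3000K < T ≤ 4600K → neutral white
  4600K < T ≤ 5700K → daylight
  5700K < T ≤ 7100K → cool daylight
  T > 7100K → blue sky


Temperature: 7630K
7630K > 7100K → blue sky
Classification: blue sky
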